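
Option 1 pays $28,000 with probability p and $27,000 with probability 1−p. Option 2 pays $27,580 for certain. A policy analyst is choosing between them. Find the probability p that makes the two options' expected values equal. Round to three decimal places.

p = 0.580

p·28000 + (1−p)·27000 = 27580
1000p + 27000 = 27580
p = (27580 − 27000) / 1000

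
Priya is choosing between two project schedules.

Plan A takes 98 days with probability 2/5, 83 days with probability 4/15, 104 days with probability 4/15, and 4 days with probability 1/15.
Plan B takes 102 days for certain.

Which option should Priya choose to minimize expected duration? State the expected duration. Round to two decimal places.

Plan A = 2/5 × 98 + 4/15 × 83 + 4/15 × 104 + 1/15 × 4 = 39.2 + 22.1333 + 27.7333 + 0.2667 = 89.3333
Plan B: 102 (certain)

Plan A (89.33 days)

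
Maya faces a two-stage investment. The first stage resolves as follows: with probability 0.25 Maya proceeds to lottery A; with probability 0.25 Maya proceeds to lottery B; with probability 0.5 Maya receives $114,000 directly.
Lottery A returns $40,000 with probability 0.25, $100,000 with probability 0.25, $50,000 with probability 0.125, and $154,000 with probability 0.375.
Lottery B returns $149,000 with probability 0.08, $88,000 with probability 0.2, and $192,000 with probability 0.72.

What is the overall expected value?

$123,690

EV(A) = 0.25 × 40000 + 0.25 × 100000 + 0.125 × 50000 + 0.375 × 154000 = 10000 + 25000 + 6250 + 57750 = 99000
EV(B) = 0.08 × 149000 + 0.2 × 88000 + 0.72 × 192000 = 11920 + 17600 + 138240 = 167760
Branch C: 114000 (certain)
Overall = 0.25 × 99000 + 0.25 × 167760 + 0.5 × 114000 = 24750 + 41940 + 57000 = 123690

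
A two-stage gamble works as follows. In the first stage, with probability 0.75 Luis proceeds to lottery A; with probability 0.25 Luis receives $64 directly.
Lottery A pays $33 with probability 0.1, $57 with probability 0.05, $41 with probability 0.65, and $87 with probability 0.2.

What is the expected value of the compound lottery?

$53.65

EV(A) = 0.1 × 33 + 0.05 × 57 + 0.65 × 41 + 0.2 × 87 = 3.3 + 2.85 + 26.65 + 17.4 = 50.2
Branch B: 64 (certain)
Overall = 0.75 × 50.2 + 0.25 × 64 = 37.65 + 16 = 53.65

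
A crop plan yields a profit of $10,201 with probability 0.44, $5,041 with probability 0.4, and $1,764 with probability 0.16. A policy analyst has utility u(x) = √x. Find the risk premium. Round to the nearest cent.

$457.29

E[u] = 0.44·√10201 + 0.4·√5041 + 0.16·√1764 = 0.44·101 + 0.4·71 + 0.16·42 = 79.56
CE = (79.56)² = 6329.7936
Risk premium = EV − CE = 6787.08 − 6329.7936 = 457.2864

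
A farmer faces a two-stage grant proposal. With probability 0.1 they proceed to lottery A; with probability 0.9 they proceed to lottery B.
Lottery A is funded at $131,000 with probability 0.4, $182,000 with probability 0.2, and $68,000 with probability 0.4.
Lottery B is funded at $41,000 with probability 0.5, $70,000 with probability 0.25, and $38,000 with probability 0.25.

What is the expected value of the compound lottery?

EV(A) = 0.4 × 131000 + 0.2 × 182000 + 0.4 × 68000 = 52400 + 36400 + 27200 = 116000
EV(B) = 0.5 × 41000 + 0.25 × 70000 + 0.25 × 38000 = 20500 + 17500 + 9500 = 47500
Overall = 0.1 × 116000 + 0.9 × 47500 = 11600 + 42750 = 54350

$54,350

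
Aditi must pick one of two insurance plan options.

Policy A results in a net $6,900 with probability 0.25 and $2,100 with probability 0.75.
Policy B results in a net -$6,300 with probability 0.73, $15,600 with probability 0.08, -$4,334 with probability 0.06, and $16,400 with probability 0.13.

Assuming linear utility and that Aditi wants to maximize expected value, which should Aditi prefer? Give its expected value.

Policy A = 0.25 × 6900 + 0.75 × 2100 = 1725 + 1575 = 3300
Policy B = 0.73 × (-6300) + 0.08 × 15600 + 0.06 × (-4334) + 0.13 × 16400 = -4599 + 1248 − 260.04 + 2132 = -1479.04

Policy A ($3,300)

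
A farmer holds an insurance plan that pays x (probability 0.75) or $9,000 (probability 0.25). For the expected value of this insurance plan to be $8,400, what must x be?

0.75·x + 0.25·9000 = 8400
0.75·x = 8400 − 2250 = 6150
x = 6150 / 0.75 = 8200

x = $8,200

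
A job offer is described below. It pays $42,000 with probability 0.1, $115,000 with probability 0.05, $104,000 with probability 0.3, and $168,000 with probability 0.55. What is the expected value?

EV = 0.1 × 42000 + 0.05 × 115000 + 0.3 × 104000 + 0.55 × 168000 = 4200 + 5750 + 31200 + 92400 = 133550

$133,550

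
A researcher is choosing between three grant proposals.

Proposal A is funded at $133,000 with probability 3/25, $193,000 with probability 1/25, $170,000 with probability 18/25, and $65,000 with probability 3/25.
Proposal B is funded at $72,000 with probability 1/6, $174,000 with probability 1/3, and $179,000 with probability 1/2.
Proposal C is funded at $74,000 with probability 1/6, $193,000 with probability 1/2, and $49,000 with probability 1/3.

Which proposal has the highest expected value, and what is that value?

Proposal A = 3/25 × 133000 + 1/25 × 193000 + 18/25 × 170000 + 3/25 × 65000 = 15960 + 7720 + 122400 + 7800 = 153880
Proposal B = 1/6 × 72000 + 1/3 × 174000 + 1/2 × 179000 = 12000 + 58000 + 89500 = 159500
Proposal C = 1/6 × 74000 + 1/2 × 193000 + 1/3 × 49000 = 12333.3333 + 96500 + 16333.3333 = 125166.6667

Proposal B ($159,500)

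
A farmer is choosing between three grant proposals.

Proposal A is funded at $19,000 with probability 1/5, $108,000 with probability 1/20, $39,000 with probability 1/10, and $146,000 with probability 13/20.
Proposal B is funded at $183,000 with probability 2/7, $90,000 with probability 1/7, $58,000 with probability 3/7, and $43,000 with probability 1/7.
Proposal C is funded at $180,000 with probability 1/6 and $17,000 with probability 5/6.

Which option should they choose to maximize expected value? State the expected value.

Proposal A ($108,000)

Proposal A = 1/5 × 19000 + 1/20 × 108000 + 1/10 × 39000 + 13/20 × 146000 = 3800 + 5400 + 3900 + 94900 = 108000
Proposal B = 2/7 × 183000 + 1/7 × 90000 + 3/7 × 58000 + 1/7 × 43000 = 52285.7143 + 12857.1429 + 24857.1429 + 6142.8571 = 96142.8571
Proposal C = 1/6 × 180000 + 5/6 × 17000 = 30000 + 14166.6667 = 44166.6667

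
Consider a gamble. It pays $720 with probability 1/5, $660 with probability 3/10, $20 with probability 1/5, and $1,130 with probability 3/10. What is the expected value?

$685

EV = 1/5 × 720 + 3/10 × 660 + 1/5 × 20 + 3/10 × 1130 = 144 + 198 + 4 + 339 = 685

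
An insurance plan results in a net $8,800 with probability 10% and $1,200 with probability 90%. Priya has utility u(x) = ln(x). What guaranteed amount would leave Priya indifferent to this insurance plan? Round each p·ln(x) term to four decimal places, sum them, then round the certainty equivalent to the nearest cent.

E[u] = 0.1·ln(8800) + 0.9·ln(1200) = 0.9083 + 6.3811 = 7.2894
CE = e^7.2894 ≈ 1464.69

$1,464.69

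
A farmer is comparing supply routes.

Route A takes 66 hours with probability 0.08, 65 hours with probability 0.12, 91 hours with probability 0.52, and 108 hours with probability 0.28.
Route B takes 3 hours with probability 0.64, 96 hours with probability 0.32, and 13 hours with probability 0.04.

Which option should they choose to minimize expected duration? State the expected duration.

Route B (33.16 hours)

Route A = 0.08 × 66 + 0.12 × 65 + 0.52 × 91 + 0.28 × 108 = 5.28 + 7.8 + 47.32 + 30.24 = 90.64
Route B = 0.64 × 3 + 0.32 × 96 + 0.04 × 13 = 1.92 + 30.72 + 0.52 = 33.16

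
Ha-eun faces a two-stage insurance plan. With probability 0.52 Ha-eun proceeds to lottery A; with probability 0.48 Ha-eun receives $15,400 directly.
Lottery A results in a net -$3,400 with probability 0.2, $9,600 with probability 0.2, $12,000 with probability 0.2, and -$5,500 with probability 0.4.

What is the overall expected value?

$8,140.80

EV(A) = 0.2 × (-3400) + 0.2 × 9600 + 0.2 × 12000 + 0.4 × (-5500) = -680 + 1920 + 2400 − 2200 = 1440
Branch B: 15400 (certain)
Overall = 0.52 × 1440 + 0.48 × 15400 = 748.8 + 7392 = 8140.8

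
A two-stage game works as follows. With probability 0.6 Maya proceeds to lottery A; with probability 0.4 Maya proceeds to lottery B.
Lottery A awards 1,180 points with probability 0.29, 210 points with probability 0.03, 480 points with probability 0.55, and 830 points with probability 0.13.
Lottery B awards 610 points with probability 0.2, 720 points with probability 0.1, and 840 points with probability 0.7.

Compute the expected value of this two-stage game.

EV(A) = 0.29 × 1180 + 0.03 × 210 + 0.55 × 480 + 0.13 × 830 = 342.2 + 6.3 + 264 + 107.9 = 720.4
EV(B) = 0.2 × 610 + 0.1 × 720 + 0.7 × 840 = 122 + 72 + 588 = 782
Overall = 0.6 × 720.4 + 0.4 × 782 = 432.24 + 312.8 = 745.04

745.04 points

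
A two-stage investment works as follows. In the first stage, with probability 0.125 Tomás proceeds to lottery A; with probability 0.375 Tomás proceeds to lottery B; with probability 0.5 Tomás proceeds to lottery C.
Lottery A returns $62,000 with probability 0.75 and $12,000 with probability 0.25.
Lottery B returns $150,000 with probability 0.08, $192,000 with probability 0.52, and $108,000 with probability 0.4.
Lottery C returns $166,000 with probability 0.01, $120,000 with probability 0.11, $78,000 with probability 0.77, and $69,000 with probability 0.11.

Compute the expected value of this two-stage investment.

EV(A) = 0.75 × 62000 + 0.25 × 12000 = 46500 + 3000 = 49500
EV(B) = 0.08 × 150000 + 0.52 × 192000 + 0.4 × 108000 = 12000 + 99840 + 43200 = 155040
EV(C) = 0.01 × 166000 + 0.11 × 120000 + 0.77 × 78000 + 0.11 × 69000 = 1660 + 13200 + 60060 + 7590 = 82510
Overall = 0.125 × 49500 + 0.375 × 155040 + 0.5 × 82510 = 6187.5 + 58140 + 41255 = 105582.5

$105,582.50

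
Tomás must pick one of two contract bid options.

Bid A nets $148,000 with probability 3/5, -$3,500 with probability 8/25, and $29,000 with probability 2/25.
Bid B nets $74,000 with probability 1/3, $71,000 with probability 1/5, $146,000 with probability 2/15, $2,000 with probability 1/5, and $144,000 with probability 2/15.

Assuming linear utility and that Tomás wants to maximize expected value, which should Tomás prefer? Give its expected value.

Bid A ($90,000)

Bid A = 3/5 × 148000 + 8/25 × (-3500) + 2/25 × 29000 = 88800 − 1120 + 2320 = 90000
Bid B = 1/3 × 74000 + 1/5 × 71000 + 2/15 × 146000 + 1/5 × 2000 + 2/15 × 144000 = 24666.6667 + 14200 + 19466.6667 + 400 + 19200 = 77933.3333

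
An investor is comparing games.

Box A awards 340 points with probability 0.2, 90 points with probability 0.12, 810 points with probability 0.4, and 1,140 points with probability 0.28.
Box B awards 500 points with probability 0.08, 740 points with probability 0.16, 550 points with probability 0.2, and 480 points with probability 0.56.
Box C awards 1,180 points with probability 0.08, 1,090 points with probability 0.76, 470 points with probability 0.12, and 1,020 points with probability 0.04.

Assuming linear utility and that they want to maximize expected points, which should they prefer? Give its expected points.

Box C (1,020 points)

Box A = 0.2 × 340 + 0.12 × 90 + 0.4 × 810 + 0.28 × 1140 = 68 + 10.8 + 324 + 319.2 = 722
Box B = 0.08 × 500 + 0.16 × 740 + 0.2 × 550 + 0.56 × 480 = 40 + 118.4 + 110 + 268.8 = 537.2
Box C = 0.08 × 1180 + 0.76 × 1090 + 0.12 × 470 + 0.04 × 1020 = 94.4 + 828.4 + 56.4 + 40.8 = 1020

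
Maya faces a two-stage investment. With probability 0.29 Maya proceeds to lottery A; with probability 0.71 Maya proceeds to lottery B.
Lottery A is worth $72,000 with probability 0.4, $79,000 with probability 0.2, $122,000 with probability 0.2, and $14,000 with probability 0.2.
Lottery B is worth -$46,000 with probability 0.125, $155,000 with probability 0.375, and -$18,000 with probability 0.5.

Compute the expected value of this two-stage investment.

$51,618.25

EV(A) = 0.4 × 72000 + 0.2 × 79000 + 0.2 × 122000 + 0.2 × 14000 = 28800 + 15800 + 24400 + 2800 = 71800
EV(B) = 0.125 × (-46000) + 0.375 × 155000 + 0.5 × (-18000) = -5750 + 58125 − 9000 = 43375
Overall = 0.29 × 71800 + 0.71 × 43375 = 20822 + 30796.25 = 51618.25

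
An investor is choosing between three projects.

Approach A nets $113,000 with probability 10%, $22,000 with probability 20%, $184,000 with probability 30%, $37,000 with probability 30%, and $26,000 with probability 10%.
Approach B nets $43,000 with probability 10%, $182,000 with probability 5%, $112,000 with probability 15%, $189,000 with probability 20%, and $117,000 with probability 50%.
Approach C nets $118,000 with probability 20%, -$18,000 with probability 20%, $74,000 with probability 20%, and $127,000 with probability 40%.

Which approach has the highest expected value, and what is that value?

Approach B ($126,500)

Approach A = 0.1 × 113000 + 0.2 × 22000 + 0.3 × 184000 + 0.3 × 37000 + 0.1 × 26000 = 11300 + 4400 + 55200 + 11100 + 2600 = 84600
Approach B = 0.1 × 43000 + 0.05 × 182000 + 0.15 × 112000 + 0.2 × 189000 + 0.5 × 117000 = 4300 + 9100 + 16800 + 37800 + 58500 = 126500
Approach C = 0.2 × 118000 + 0.2 × (-18000) + 0.2 × 74000 + 0.4 × 127000 = 23600 − 3600 + 14800 + 50800 = 85600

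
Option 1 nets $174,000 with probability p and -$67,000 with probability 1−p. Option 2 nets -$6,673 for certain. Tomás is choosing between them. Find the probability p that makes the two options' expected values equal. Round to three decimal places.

p·174000 + (1−p)·(-67000) = -6673
241000p − 67000 = -6673
p = (-6673 + 67000) / 241000

p = 0.250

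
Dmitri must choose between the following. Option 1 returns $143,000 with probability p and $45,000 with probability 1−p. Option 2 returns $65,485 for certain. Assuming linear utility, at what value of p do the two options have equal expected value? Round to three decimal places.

p = 0.209

p·143000 + (1−p)·45000 = 65485
98000p + 45000 = 65485
p = (65485 − 45000) / 98000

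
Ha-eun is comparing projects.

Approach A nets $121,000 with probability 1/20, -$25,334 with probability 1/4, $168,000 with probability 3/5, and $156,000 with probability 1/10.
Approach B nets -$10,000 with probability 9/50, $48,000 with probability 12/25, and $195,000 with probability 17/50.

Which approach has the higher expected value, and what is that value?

Approach A = 1/20 × 121000 + 1/4 × (-25334) + 3/5 × 168000 + 1/10 × 156000 = 6050 − 6333.5 + 100800 + 15600 = 116116.5
Approach B = 9/50 × (-10000) + 12/25 × 48000 + 17/50 × 195000 = -1800 + 23040 + 66300 = 87540

Approach A ($116,116.50)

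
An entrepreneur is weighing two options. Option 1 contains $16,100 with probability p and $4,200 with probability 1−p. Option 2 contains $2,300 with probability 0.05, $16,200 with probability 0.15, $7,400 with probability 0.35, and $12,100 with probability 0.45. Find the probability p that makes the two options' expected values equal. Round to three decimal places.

p = 0.536

EV(Option 2) = 0.05 × 2300 + 0.15 × 16200 + 0.35 × 7400 + 0.45 × 12100 = 115 + 2430 + 2590 + 5445 = 10580
p·16100 + (1−p)·4200 = 10580
11900p + 4200 = 10580
p = (10580 − 4200) / 11900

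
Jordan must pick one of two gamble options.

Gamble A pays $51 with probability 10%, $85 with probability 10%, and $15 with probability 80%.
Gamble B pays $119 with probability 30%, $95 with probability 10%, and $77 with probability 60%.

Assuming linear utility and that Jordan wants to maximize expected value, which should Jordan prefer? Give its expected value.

Gamble A = 0.1 × 51 + 0.1 × 85 + 0.8 × 15 = 5.1 + 8.5 + 12 = 25.6
Gamble B = 0.3 × 119 + 0.1 × 95 + 0.6 × 77 = 35.7 + 9.5 + 46.2 = 91.4

Gamble B ($91.40)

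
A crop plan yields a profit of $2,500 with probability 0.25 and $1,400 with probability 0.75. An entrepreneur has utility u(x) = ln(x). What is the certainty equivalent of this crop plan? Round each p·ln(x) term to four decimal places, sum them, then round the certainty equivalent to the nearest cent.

$1,618.41

E[u] = 0.25·ln(2500) + 0.75·ln(1400) = 1.9560 + 5.4332 = 7.3892
CE = e^7.3892 ≈ 1618.41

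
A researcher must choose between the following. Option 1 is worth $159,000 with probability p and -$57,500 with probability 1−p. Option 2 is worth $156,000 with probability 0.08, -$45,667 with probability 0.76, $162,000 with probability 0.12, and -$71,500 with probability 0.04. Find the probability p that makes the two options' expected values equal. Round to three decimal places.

p = 0.240

EV(Option 2) = 0.08 × 156000 + 0.76 × (-45667) + 0.12 × 162000 + 0.04 × (-71500) = 12480 − 34706.92 + 19440 − 2860 = -5646.92
p·159000 + (1−p)·(-57500) = -5646.92
216500p − 57500 = -5646.92
p = (-5646.92 + 57500) / 216500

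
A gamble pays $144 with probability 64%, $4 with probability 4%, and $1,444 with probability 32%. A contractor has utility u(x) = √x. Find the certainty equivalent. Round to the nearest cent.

E[u] = 0.64·√144 + 0.04·√4 + 0.32·√1444 = 0.64·12 + 0.04·2 + 0.32·38 = 19.92
CE = (19.92)² = 396.8064

$396.81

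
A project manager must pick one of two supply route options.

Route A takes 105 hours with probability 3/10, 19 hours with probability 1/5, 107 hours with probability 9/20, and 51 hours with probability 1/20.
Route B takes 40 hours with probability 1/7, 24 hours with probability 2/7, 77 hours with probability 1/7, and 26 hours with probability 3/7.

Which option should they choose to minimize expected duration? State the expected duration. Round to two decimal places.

Route B (34.71 hours)

Route A = 3/10 × 105 + 1/5 × 19 + 9/20 × 107 + 1/20 × 51 = 31.5 + 3.8 + 48.15 + 2.55 = 86
Route B = 1/7 × 40 + 2/7 × 24 + 1/7 × 77 + 3/7 × 26 = 5.7143 + 6.8571 + 11 + 11.1429 = 34.7143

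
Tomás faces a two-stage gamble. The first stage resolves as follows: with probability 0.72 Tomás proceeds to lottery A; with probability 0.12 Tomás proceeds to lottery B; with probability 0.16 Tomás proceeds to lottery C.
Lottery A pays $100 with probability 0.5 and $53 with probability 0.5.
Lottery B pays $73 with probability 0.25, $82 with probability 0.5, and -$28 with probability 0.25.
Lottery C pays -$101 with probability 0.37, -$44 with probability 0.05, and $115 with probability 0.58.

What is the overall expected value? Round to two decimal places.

$65.69

EV(A) = 0.5 × 100 + 0.5 × 53 = 50 + 26.5 = 76.5
EV(B) = 0.25 × 73 + 0.5 × 82 + 0.25 × (-28) = 18.25 + 41 − 7 = 52.25
EV(C) = 0.37 × (-101) + 0.05 × (-44) + 0.58 × 115 = -37.37 − 2.2 + 66.7 = 27.13
Overall = 0.72 × 76.5 + 0.12 × 52.25 + 0.16 × 27.13 = 55.08 + 6.27 + 4.3408 = 65.6908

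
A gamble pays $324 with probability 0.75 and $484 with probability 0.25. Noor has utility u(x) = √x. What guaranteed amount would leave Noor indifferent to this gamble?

$361

E[u] = 0.75·√324 + 0.25·√484 = 0.75·18 + 0.25·22 = 19
CE = (19)² = 361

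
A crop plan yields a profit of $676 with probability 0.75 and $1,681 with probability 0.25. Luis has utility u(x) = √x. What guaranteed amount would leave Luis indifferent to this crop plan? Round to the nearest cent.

E[u] = 0.75·√676 + 0.25·√1681 = 0.75·26 + 0.25·41 = 29.75
CE = (29.75)² = 885.0625

$885.06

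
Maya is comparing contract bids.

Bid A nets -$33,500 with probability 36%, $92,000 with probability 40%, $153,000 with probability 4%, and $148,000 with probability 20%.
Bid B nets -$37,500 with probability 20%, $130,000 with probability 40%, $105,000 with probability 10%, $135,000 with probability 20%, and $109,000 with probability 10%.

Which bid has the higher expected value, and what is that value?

Bid B ($92,900)

Bid A = 0.36 × (-33500) + 0.4 × 92000 + 0.04 × 153000 + 0.2 × 148000 = -12060 + 36800 + 6120 + 29600 = 60460
Bid B = 0.2 × (-37500) + 0.4 × 130000 + 0.1 × 105000 + 0.2 × 135000 + 0.1 × 109000 = -7500 + 52000 + 10500 + 27000 + 10900 = 92900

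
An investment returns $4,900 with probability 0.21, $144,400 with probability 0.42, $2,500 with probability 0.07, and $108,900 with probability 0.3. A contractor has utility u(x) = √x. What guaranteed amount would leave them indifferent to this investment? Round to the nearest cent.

$76,618.24

E[u] = 0.21·√4900 + 0.42·√144400 + 0.07·√2500 + 0.3·√108900 = 0.21·70 + 0.42·380 + 0.07·50 + 0.3·330 = 276.8
CE = (276.8)² = 76618.24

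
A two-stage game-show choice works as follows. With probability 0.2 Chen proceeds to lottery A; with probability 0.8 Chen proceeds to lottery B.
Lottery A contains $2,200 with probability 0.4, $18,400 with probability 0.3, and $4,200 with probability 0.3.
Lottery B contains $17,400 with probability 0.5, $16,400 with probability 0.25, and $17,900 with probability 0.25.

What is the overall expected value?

EV(A) = 0.4 × 2200 + 0.3 × 18400 + 0.3 × 4200 = 880 + 5520 + 1260 = 7660
EV(B) = 0.5 × 17400 + 0.25 × 16400 + 0.25 × 17900 = 8700 + 4100 + 4475 = 17275
Overall = 0.2 × 7660 + 0.8 × 17275 = 1532 + 13820 = 15352

$15,352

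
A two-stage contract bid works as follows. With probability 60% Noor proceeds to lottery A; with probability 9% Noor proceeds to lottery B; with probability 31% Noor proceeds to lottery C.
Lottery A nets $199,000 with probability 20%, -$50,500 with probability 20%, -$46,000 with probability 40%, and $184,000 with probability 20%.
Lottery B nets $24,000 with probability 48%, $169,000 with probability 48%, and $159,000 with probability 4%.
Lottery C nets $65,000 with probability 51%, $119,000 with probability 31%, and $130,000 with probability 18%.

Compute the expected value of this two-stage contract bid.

EV(A) = 0.2 × 199000 + 0.2 × (-50500) + 0.4 × (-46000) + 0.2 × 184000 = 39800 − 10100 − 18400 + 36800 = 48100
EV(B) = 0.48 × 24000 + 0.48 × 169000 + 0.04 × 159000 = 11520 + 81120 + 6360 = 99000
EV(C) = 0.51 × 65000 + 0.31 × 119000 + 0.18 × 130000 = 33150 + 36890 + 23400 = 93440
Overall = 0.6 × 48100 + 0.09 × 99000 + 0.31 × 93440 = 28860 + 8910 + 28966.4 = 66736.4

$66,736.40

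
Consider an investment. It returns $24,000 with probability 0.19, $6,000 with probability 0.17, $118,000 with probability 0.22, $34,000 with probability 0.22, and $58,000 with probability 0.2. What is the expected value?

$50,620

EV = 0.19 × 24000 + 0.17 × 6000 + 0.22 × 118000 + 0.22 × 34000 + 0.2 × 58000 = 4560 + 1020 + 25960 + 7480 + 11600 = 50620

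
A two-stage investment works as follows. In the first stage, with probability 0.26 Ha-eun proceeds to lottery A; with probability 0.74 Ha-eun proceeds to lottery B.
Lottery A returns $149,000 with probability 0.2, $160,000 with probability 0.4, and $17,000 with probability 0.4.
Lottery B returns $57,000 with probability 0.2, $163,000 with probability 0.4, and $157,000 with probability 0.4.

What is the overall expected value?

EV(A) = 0.2 × 149000 + 0.4 × 160000 + 0.4 × 17000 = 29800 + 64000 + 6800 = 100600
EV(B) = 0.2 × 57000 + 0.4 × 163000 + 0.4 × 157000 = 11400 + 65200 + 62800 = 139400
Overall = 0.26 × 100600 + 0.74 × 139400 = 26156 + 103156 = 129312

$129,312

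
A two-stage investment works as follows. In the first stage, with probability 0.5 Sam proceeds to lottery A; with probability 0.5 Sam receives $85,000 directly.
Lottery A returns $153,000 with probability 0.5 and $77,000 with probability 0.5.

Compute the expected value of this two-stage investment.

$100,000

EV(A) = 0.5 × 153000 + 0.5 × 77000 = 76500 + 38500 = 115000
Branch B: 85000 (certain)
Overall = 0.5 × 115000 + 0.5 × 85000 = 57500 + 42500 = 100000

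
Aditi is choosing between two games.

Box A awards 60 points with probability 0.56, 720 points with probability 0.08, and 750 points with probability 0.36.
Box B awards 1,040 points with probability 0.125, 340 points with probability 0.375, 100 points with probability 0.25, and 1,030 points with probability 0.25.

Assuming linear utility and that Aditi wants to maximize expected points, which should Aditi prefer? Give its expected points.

Box B (540 points)

Box A = 0.56 × 60 + 0.08 × 720 + 0.36 × 750 = 33.6 + 57.6 + 270 = 361.2
Box B = 0.125 × 1040 + 0.375 × 340 + 0.25 × 100 + 0.25 × 1030 = 130 + 127.5 + 25 + 257.5 = 540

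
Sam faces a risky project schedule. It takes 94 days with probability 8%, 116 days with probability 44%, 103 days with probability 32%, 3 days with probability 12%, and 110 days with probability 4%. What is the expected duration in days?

EV = 0.08 × 94 + 0.44 × 116 + 0.32 × 103 + 0.12 × 3 + 0.04 × 110 = 7.52 + 51.04 + 32.96 + 0.36 + 4.4 = 96.28

96.28 days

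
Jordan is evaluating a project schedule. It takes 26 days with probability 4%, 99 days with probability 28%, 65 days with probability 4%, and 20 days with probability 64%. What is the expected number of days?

EV = 0.04 × 26 + 0.28 × 99 + 0.04 × 65 + 0.64 × 20 = 1.04 + 27.72 + 2.6 + 12.8 = 44.16

44.16 days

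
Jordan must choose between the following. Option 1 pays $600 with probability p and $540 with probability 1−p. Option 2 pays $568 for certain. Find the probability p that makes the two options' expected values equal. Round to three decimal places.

p·600 + (1−p)·540 = 568
60p + 540 = 568
p = (568 − 540) / 60

p = 0.467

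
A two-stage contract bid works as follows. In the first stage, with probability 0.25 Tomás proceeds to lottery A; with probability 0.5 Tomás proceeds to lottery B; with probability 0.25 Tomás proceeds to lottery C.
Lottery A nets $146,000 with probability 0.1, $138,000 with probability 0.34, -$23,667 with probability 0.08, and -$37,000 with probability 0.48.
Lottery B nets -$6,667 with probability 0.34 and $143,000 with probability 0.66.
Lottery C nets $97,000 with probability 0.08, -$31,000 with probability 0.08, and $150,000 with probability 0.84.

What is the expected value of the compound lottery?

EV(A) = 0.1 × 146000 + 0.34 × 138000 + 0.08 × (-23667) + 0.48 × (-37000) = 14600 + 46920 − 1893.36 − 17760 = 41866.64
EV(B) = 0.34 × (-6667) + 0.66 × 143000 = -2266.78 + 94380 = 92113.22
EV(C) = 0.08 × 97000 + 0.08 × (-31000) + 0.84 × 150000 = 7760 − 2480 + 126000 = 131280
Overall = 0.25 × 41866.64 + 0.5 × 92113.22 + 0.25 × 131280 = 10466.66 + 46056.61 + 32820 = 89343.27

$89,343.27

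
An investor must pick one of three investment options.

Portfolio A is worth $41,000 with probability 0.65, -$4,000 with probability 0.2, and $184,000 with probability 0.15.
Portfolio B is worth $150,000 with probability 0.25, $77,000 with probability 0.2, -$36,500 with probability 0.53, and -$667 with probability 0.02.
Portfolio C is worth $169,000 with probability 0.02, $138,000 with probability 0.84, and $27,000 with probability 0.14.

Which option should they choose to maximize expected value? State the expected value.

Portfolio A = 0.65 × 41000 + 0.2 × (-4000) + 0.15 × 184000 = 26650 − 800 + 27600 = 53450
Portfolio B = 0.25 × 150000 + 0.2 × 77000 + 0.53 × (-36500) + 0.02 × (-667) = 37500 + 15400 − 19345 − 13.34 = 33541.66
Portfolio C = 0.02 × 169000 + 0.84 × 138000 + 0.14 × 27000 = 3380 + 115920 + 3780 = 123080

Portfolio C ($123,080)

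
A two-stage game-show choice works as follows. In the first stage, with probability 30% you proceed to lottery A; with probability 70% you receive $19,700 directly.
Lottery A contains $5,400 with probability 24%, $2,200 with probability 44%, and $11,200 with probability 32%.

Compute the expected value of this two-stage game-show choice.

EV(A) = 0.24 × 5400 + 0.44 × 2200 + 0.32 × 11200 = 1296 + 968 + 3584 = 5848
Branch B: 19700 (certain)
Overall = 0.3 × 5848 + 0.7 × 19700 = 1754.4 + 13790 = 15544.4

$15,544.40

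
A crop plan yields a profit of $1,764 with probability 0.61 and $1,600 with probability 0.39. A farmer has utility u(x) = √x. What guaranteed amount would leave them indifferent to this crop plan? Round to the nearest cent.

$1,699.09

E[u] = 0.61·√1764 + 0.39·√1600 = 0.61·42 + 0.39·40 = 41.22
CE = (41.22)² = 1699.0884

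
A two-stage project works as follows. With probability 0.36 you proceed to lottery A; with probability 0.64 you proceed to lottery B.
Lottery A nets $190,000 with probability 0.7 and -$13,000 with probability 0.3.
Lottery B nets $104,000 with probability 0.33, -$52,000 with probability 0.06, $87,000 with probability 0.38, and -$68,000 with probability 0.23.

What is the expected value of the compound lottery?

EV(A) = 0.7 × 190000 + 0.3 × (-13000) = 133000 − 3900 = 129100
EV(B) = 0.33 × 104000 + 0.06 × (-52000) + 0.38 × 87000 + 0.23 × (-68000) = 34320 − 3120 + 33060 − 15640 = 48620
Overall = 0.36 × 129100 + 0.64 × 48620 = 46476 + 31116.8 = 77592.8

$77,592.80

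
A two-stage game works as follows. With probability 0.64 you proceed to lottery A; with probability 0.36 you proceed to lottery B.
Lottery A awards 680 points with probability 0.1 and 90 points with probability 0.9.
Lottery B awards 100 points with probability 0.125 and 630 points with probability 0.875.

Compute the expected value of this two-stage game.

EV(A) = 0.1 × 680 + 0.9 × 90 = 68 + 81 = 149
EV(B) = 0.125 × 100 + 0.875 × 630 = 12.5 + 551.25 = 563.75
Overall = 0.64 × 149 + 0.36 × 563.75 = 95.36 + 202.95 = 298.31

298.31 points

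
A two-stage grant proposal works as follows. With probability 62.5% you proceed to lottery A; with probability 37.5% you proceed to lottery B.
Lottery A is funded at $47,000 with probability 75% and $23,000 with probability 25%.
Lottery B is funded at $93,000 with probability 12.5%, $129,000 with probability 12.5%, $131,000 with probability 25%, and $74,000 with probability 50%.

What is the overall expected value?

EV(A) = 0.75 × 47000 + 0.25 × 23000 = 35250 + 5750 = 41000
EV(B) = 0.125 × 93000 + 0.125 × 129000 + 0.25 × 131000 + 0.5 × 74000 = 11625 + 16125 + 32750 + 37000 = 97500
Overall = 0.625 × 41000 + 0.375 × 97500 = 25625 + 36562.5 = 62187.5

$62,187.50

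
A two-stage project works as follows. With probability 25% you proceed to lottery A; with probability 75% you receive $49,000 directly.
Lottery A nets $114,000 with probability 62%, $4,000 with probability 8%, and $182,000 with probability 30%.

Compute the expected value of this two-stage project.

$68,150

EV(A) = 0.62 × 114000 + 0.08 × 4000 + 0.3 × 182000 = 70680 + 320 + 54600 = 125600
Branch B: 49000 (certain)
Overall = 0.25 × 125600 + 0.75 × 49000 = 31400 + 36750 = 68150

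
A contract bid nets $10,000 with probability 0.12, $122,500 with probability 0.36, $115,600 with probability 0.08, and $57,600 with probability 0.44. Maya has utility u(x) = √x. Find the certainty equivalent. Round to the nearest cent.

$73,332.64

E[u] = 0.12·√10000 + 0.36·√122500 + 0.08·√115600 + 0.44·√57600 = 0.12·100 + 0.36·350 + 0.08·340 + 0.44·240 = 270.8
CE = (270.8)² = 73332.64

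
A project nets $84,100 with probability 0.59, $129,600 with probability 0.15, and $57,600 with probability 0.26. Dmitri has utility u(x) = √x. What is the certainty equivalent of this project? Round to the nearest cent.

$82,656.25

E[u] = 0.59·√84100 + 0.15·√129600 + 0.26·√57600 = 0.59·290 + 0.15·360 + 0.26·240 = 287.5
CE = (287.5)² = 82656.25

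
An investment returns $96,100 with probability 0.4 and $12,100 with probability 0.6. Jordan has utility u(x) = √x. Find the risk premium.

E[u] = 0.4·√96100 + 0.6·√12100 = 0.4·310 + 0.6·110 = 190
CE = (190)² = 36100
Risk premium = EV − CE = 45700 − 36100 = 9600

$9,600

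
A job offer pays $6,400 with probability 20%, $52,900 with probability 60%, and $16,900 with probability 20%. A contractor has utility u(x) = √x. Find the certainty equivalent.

E[u] = 0.2·√6400 + 0.6·√52900 + 0.2·√16900 = 0.2·80 + 0.6·230 + 0.2·130 = 180
CE = (180)² = 32400

$32,400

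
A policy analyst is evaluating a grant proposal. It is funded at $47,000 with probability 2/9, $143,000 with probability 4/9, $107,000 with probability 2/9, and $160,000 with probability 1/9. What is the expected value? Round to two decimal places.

$115,555.56

EV = 2/9 × 47000 + 4/9 × 143000 + 2/9 × 107000 + 1/9 × 160000 = 10444.4444 + 63555.5556 + 23777.7778 + 17777.7778 = 115555.5556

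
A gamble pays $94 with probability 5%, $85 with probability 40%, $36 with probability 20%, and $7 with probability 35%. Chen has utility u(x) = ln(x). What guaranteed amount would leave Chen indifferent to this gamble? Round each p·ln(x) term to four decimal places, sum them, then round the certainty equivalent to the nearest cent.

E[u] = 0.05·ln(94) + 0.4·ln(85) + 0.2·ln(36) + 0.35·ln(7) = 0.2272 + 1.7771 + 0.7167 + 0.6811 = 3.4021
CE = e^3.4021 ≈ 30.03

$30.03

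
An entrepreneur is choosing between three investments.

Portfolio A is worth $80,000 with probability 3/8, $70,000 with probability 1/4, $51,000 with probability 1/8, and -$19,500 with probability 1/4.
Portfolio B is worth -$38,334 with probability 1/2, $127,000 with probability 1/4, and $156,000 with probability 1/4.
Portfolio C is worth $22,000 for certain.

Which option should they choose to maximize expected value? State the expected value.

Portfolio A = 3/8 × 80000 + 1/4 × 70000 + 1/8 × 51000 + 1/4 × (-19500) = 30000 + 17500 + 6375 − 4875 = 49000
Portfolio B = 1/2 × (-38334) + 1/4 × 127000 + 1/4 × 156000 = -19167 + 31750 + 39000 = 51583
Portfolio C: 22000 (certain)

Portfolio B ($51,583)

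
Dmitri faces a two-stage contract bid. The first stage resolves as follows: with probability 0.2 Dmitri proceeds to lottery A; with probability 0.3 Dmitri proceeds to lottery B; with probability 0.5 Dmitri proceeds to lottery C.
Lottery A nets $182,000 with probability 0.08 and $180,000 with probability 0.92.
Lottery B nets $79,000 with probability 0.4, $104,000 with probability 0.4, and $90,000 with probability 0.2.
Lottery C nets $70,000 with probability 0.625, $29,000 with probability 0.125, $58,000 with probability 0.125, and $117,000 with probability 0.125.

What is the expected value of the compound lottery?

$98,017

EV(A) = 0.08 × 182000 + 0.92 × 180000 = 14560 + 165600 = 180160
EV(B) = 0.4 × 79000 + 0.4 × 104000 + 0.2 × 90000 = 31600 + 41600 + 18000 = 91200
EV(C) = 0.625 × 70000 + 0.125 × 29000 + 0.125 × 58000 + 0.125 × 117000 = 43750 + 3625 + 7250 + 14625 = 69250
Overall = 0.2 × 180160 + 0.3 × 91200 + 0.5 × 69250 = 36032 + 27360 + 34625 = 98017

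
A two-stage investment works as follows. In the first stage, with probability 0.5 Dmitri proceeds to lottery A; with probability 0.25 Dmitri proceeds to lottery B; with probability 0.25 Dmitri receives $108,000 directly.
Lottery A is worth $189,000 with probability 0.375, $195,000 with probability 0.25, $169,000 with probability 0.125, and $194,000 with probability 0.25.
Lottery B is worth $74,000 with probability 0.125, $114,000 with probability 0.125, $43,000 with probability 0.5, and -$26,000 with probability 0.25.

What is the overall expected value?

$131,250

EV(A) = 0.375 × 189000 + 0.25 × 195000 + 0.125 × 169000 + 0.25 × 194000 = 70875 + 48750 + 21125 + 48500 = 189250
EV(B) = 0.125 × 74000 + 0.125 × 114000 + 0.5 × 43000 + 0.25 × (-26000) = 9250 + 14250 + 21500 − 6500 = 38500
Branch C: 108000 (certain)
Overall = 0.5 × 189250 + 0.25 × 38500 + 0.25 × 108000 = 94625 + 9625 + 27000 = 131250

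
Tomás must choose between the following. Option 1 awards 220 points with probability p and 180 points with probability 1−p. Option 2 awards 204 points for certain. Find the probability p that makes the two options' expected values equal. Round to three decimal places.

p·220 + (1−p)·180 = 204
40p + 180 = 204
p = (204 − 180) / 40

p = 0.600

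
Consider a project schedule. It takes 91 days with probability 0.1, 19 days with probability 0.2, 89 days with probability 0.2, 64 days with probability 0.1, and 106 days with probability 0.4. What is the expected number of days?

79.5 days

EV = 0.1 × 91 + 0.2 × 19 + 0.2 × 89 + 0.1 × 64 + 0.4 × 106 = 9.1 + 3.8 + 17.8 + 6.4 + 42.4 = 79.5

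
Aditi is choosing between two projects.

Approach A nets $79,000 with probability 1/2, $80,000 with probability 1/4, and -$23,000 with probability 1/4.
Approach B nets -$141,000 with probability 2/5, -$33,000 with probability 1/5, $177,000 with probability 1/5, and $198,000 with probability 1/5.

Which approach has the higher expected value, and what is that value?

Approach A = 1/2 × 79000 + 1/4 × 80000 + 1/4 × (-23000) = 39500 + 20000 − 5750 = 53750
Approach B = 2/5 × (-141000) + 1/5 × (-33000) + 1/5 × 177000 + 1/5 × 198000 = -56400 − 6600 + 35400 + 39600 = 12000

Approach A ($53,750)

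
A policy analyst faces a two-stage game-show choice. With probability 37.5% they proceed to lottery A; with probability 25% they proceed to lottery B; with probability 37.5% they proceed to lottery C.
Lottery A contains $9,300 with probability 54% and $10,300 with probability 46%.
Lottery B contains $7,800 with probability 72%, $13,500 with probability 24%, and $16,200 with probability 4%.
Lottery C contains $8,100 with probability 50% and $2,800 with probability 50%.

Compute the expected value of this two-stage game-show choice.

$8,079.75

EV(A) = 0.54 × 9300 + 0.46 × 10300 = 5022 + 4738 = 9760
EV(B) = 0.72 × 7800 + 0.24 × 13500 + 0.04 × 16200 = 5616 + 3240 + 648 = 9504
EV(C) = 0.5 × 8100 + 0.5 × 2800 = 4050 + 1400 = 5450
Overall = 0.375 × 9760 + 0.25 × 9504 + 0.375 × 5450 = 3660 + 2376 + 2043.75 = 8079.75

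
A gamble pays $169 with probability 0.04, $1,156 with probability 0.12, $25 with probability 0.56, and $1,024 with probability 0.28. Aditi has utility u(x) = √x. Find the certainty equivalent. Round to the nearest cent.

$267.65

E[u] = 0.04·√169 + 0.12·√1156 + 0.56·√25 + 0.28·√1024 = 0.04·13 + 0.12·34 + 0.56·5 + 0.28·32 = 16.36
CE = (16.36)² = 267.6496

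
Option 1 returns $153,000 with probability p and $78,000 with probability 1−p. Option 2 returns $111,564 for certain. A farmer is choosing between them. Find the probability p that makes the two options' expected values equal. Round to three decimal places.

p = 0.448

p·153000 + (1−p)·78000 = 111564
75000p + 78000 = 111564
p = (111564 − 78000) / 75000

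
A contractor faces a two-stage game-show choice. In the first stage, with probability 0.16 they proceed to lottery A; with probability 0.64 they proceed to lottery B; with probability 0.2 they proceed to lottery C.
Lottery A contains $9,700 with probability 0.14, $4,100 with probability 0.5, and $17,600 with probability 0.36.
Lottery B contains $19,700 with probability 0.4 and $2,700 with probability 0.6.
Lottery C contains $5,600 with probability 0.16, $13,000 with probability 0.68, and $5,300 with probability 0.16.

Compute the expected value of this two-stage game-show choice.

$9,755.84

EV(A) = 0.14 × 9700 + 0.5 × 4100 + 0.36 × 17600 = 1358 + 2050 + 6336 = 9744
EV(B) = 0.4 × 19700 + 0.6 × 2700 = 7880 + 1620 = 9500
EV(C) = 0.16 × 5600 + 0.68 × 13000 + 0.16 × 5300 = 896 + 8840 + 848 = 10584
Overall = 0.16 × 9744 + 0.64 × 9500 + 0.2 × 10584 = 1559.04 + 6080 + 2116.8 = 9755.84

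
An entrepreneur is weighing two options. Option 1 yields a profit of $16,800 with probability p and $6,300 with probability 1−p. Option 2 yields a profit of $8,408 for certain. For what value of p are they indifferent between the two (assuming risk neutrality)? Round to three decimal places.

p·16800 + (1−p)·6300 = 8408
10500p + 6300 = 8408
p = (8408 − 6300) / 10500

p = 0.201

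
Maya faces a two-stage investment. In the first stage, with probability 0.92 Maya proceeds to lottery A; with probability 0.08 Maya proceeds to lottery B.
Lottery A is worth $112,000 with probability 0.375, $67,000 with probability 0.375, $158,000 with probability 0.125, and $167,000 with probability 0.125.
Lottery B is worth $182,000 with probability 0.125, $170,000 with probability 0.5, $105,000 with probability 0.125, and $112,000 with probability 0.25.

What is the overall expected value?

EV(A) = 0.375 × 112000 + 0.375 × 67000 + 0.125 × 158000 + 0.125 × 167000 = 42000 + 25125 + 19750 + 20875 = 107750
EV(B) = 0.125 × 182000 + 0.5 × 170000 + 0.125 × 105000 + 0.25 × 112000 = 22750 + 85000 + 13125 + 28000 = 148875
Overall = 0.92 × 107750 + 0.08 × 148875 = 99130 + 11910 = 111040

$111,040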